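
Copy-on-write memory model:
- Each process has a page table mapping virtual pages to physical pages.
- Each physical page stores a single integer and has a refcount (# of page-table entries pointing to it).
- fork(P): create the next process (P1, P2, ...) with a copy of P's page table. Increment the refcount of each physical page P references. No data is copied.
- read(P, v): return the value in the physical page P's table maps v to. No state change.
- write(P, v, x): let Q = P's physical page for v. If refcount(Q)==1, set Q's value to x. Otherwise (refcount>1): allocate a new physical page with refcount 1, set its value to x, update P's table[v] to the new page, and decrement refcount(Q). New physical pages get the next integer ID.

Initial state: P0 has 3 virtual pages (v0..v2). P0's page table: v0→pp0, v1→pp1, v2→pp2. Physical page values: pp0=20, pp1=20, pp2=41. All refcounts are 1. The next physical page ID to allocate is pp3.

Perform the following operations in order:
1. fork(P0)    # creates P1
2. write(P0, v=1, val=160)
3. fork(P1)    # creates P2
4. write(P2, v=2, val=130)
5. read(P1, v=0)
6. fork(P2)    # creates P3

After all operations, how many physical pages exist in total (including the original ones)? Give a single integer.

Op 1: fork(P0) -> P1. 3 ppages; refcounts: pp0:2 pp1:2 pp2:2
Op 2: write(P0, v1, 160). refcount(pp1)=2>1 -> COPY to pp3. 4 ppages; refcounts: pp0:2 pp1:1 pp2:2 pp3:1
Op 3: fork(P1) -> P2. 4 ppages; refcounts: pp0:3 pp1:2 pp2:3 pp3:1
Op 4: write(P2, v2, 130). refcount(pp2)=3>1 -> COPY to pp4. 5 ppages; refcounts: pp0:3 pp1:2 pp2:2 pp3:1 pp4:1
Op 5: read(P1, v0) -> 20. No state change.
Op 6: fork(P2) -> P3. 5 ppages; refcounts: pp0:4 pp1:3 pp2:2 pp3:1 pp4:2

Answer: 5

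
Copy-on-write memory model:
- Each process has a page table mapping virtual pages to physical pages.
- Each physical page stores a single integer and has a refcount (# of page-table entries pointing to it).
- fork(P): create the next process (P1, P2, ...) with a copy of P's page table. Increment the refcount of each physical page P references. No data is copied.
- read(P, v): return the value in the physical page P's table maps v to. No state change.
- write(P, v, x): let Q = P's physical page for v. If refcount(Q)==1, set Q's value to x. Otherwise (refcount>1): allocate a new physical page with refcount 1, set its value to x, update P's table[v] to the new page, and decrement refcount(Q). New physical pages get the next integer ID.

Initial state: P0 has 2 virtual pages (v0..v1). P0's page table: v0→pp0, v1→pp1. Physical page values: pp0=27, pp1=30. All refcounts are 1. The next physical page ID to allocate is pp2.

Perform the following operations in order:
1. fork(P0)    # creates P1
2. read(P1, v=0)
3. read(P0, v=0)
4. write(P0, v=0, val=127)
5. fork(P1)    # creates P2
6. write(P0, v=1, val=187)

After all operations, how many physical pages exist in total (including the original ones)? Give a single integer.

Op 1: fork(P0) -> P1. 2 ppages; refcounts: pp0:2 pp1:2
Op 2: read(P1, v0) -> 27. No state change.
Op 3: read(P0, v0) -> 27. No state change.
Op 4: write(P0, v0, 127). refcount(pp0)=2>1 -> COPY to pp2. 3 ppages; refcounts: pp0:1 pp1:2 pp2:1
Op 5: fork(P1) -> P2. 3 ppages; refcounts: pp0:2 pp1:3 pp2:1
Op 6: write(P0, v1, 187). refcount(pp1)=3>1 -> COPY to pp3. 4 ppages; refcounts: pp0:2 pp1:2 pp2:1 pp3:1

Answer: 4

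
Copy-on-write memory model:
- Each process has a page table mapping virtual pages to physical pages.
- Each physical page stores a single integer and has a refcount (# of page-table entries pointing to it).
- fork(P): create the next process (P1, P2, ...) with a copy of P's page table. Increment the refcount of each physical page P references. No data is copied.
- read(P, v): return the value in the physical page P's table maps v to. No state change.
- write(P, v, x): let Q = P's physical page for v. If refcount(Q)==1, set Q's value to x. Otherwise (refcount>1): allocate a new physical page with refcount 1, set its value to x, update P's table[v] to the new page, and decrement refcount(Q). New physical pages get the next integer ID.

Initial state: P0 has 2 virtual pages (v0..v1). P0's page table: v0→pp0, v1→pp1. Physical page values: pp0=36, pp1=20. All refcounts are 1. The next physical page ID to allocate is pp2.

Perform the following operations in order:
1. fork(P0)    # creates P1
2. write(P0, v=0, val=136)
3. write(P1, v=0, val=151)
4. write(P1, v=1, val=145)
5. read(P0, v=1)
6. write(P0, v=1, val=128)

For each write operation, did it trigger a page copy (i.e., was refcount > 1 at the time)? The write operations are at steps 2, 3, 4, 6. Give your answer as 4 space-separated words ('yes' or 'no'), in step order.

Op 1: fork(P0) -> P1. 2 ppages; refcounts: pp0:2 pp1:2
Op 2: write(P0, v0, 136). refcount(pp0)=2>1 -> COPY to pp2. 3 ppages; refcounts: pp0:1 pp1:2 pp2:1
Op 3: write(P1, v0, 151). refcount(pp0)=1 -> write in place. 3 ppages; refcounts: pp0:1 pp1:2 pp2:1
Op 4: write(P1, v1, 145). refcount(pp1)=2>1 -> COPY to pp3. 4 ppages; refcounts: pp0:1 pp1:1 pp2:1 pp3:1
Op 5: read(P0, v1) -> 20. No state change.
Op 6: write(P0, v1, 128). refcount(pp1)=1 -> write in place. 4 ppages; refcounts: pp0:1 pp1:1 pp2:1 pp3:1

yes no yes no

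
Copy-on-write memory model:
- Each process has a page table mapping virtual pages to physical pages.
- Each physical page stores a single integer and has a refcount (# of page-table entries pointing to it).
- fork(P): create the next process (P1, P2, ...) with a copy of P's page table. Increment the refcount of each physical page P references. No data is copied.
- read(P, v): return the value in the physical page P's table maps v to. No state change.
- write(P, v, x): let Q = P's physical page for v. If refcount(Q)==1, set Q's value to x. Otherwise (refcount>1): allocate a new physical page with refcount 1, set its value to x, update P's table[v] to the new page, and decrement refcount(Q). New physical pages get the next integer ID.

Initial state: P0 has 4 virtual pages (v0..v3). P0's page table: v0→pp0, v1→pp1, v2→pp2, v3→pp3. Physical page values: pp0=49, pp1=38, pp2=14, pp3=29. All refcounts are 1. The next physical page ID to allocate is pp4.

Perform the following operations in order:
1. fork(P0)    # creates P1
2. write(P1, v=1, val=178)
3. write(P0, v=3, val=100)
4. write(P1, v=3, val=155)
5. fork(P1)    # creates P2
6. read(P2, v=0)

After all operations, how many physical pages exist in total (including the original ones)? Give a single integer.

Op 1: fork(P0) -> P1. 4 ppages; refcounts: pp0:2 pp1:2 pp2:2 pp3:2
Op 2: write(P1, v1, 178). refcount(pp1)=2>1 -> COPY to pp4. 5 ppages; refcounts: pp0:2 pp1:1 pp2:2 pp3:2 pp4:1
Op 3: write(P0, v3, 100). refcount(pp3)=2>1 -> COPY to pp5. 6 ppages; refcounts: pp0:2 pp1:1 pp2:2 pp3:1 pp4:1 pp5:1
Op 4: write(P1, v3, 155). refcount(pp3)=1 -> write in place. 6 ppages; refcounts: pp0:2 pp1:1 pp2:2 pp3:1 pp4:1 pp5:1
Op 5: fork(P1) -> P2. 6 ppages; refcounts: pp0:3 pp1:1 pp2:3 pp3:2 pp4:2 pp5:1
Op 6: read(P2, v0) -> 49. No state change.

Answer: 6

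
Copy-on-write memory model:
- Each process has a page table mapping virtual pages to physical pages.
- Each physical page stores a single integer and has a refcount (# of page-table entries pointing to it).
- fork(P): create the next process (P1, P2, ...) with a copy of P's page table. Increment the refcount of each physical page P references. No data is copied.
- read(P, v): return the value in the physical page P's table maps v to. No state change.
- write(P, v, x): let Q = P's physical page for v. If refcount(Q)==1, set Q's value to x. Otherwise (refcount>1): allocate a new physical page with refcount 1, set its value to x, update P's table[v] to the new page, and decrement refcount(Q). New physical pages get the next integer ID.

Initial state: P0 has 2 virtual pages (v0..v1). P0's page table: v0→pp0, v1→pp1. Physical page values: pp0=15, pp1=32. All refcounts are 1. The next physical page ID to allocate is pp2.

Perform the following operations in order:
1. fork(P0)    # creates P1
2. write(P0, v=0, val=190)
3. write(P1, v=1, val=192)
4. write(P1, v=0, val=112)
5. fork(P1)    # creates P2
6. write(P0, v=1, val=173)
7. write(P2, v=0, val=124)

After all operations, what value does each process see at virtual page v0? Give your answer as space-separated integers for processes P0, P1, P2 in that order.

Answer: 190 112 124

Derivation:
Op 1: fork(P0) -> P1. 2 ppages; refcounts: pp0:2 pp1:2
Op 2: write(P0, v0, 190). refcount(pp0)=2>1 -> COPY to pp2. 3 ppages; refcounts: pp0:1 pp1:2 pp2:1
Op 3: write(P1, v1, 192). refcount(pp1)=2>1 -> COPY to pp3. 4 ppages; refcounts: pp0:1 pp1:1 pp2:1 pp3:1
Op 4: write(P1, v0, 112). refcount(pp0)=1 -> write in place. 4 ppages; refcounts: pp0:1 pp1:1 pp2:1 pp3:1
Op 5: fork(P1) -> P2. 4 ppages; refcounts: pp0:2 pp1:1 pp2:1 pp3:2
Op 6: write(P0, v1, 173). refcount(pp1)=1 -> write in place. 4 ppages; refcounts: pp0:2 pp1:1 pp2:1 pp3:2
Op 7: write(P2, v0, 124). refcount(pp0)=2>1 -> COPY to pp4. 5 ppages; refcounts: pp0:1 pp1:1 pp2:1 pp3:2 pp4:1
P0: v0 -> pp2 = 190
P1: v0 -> pp0 = 112
P2: v0 -> pp4 = 124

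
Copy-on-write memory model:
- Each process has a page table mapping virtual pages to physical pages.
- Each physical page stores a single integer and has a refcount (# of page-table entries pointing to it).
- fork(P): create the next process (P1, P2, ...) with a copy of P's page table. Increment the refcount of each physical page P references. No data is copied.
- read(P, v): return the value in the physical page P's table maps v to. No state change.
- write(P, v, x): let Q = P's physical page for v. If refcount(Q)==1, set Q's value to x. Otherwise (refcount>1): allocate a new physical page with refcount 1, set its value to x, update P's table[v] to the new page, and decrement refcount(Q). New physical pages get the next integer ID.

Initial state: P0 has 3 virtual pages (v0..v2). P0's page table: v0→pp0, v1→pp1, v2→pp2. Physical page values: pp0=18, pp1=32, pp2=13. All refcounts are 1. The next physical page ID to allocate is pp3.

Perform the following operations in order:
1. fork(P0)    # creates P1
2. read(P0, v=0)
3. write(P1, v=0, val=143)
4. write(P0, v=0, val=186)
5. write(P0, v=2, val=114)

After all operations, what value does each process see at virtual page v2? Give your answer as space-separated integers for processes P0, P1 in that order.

Op 1: fork(P0) -> P1. 3 ppages; refcounts: pp0:2 pp1:2 pp2:2
Op 2: read(P0, v0) -> 18. No state change.
Op 3: write(P1, v0, 143). refcount(pp0)=2>1 -> COPY to pp3. 4 ppages; refcounts: pp0:1 pp1:2 pp2:2 pp3:1
Op 4: write(P0, v0, 186). refcount(pp0)=1 -> write in place. 4 ppages; refcounts: pp0:1 pp1:2 pp2:2 pp3:1
Op 5: write(P0, v2, 114). refcount(pp2)=2>1 -> COPY to pp4. 5 ppages; refcounts: pp0:1 pp1:2 pp2:1 pp3:1 pp4:1
P0: v2 -> pp4 = 114
P1: v2 -> pp2 = 13

Answer: 114 13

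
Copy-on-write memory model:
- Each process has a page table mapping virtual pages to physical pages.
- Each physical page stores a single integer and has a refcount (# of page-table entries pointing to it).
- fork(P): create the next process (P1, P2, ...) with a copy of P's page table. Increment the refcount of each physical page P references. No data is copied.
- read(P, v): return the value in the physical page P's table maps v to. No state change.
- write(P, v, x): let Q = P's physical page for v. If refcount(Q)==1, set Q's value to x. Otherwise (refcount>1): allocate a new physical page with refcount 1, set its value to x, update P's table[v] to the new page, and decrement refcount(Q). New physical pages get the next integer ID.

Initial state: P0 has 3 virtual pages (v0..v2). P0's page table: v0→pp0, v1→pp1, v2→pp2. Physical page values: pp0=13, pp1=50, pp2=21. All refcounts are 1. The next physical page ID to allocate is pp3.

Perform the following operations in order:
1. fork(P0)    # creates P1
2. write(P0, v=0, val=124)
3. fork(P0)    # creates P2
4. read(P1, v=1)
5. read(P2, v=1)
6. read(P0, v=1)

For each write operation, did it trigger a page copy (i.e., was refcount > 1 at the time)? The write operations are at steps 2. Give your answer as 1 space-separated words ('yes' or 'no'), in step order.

Op 1: fork(P0) -> P1. 3 ppages; refcounts: pp0:2 pp1:2 pp2:2
Op 2: write(P0, v0, 124). refcount(pp0)=2>1 -> COPY to pp3. 4 ppages; refcounts: pp0:1 pp1:2 pp2:2 pp3:1
Op 3: fork(P0) -> P2. 4 ppages; refcounts: pp0:1 pp1:3 pp2:3 pp3:2
Op 4: read(P1, v1) -> 50. No state change.
Op 5: read(P2, v1) -> 50. No state change.
Op 6: read(P0, v1) -> 50. No state change.

yes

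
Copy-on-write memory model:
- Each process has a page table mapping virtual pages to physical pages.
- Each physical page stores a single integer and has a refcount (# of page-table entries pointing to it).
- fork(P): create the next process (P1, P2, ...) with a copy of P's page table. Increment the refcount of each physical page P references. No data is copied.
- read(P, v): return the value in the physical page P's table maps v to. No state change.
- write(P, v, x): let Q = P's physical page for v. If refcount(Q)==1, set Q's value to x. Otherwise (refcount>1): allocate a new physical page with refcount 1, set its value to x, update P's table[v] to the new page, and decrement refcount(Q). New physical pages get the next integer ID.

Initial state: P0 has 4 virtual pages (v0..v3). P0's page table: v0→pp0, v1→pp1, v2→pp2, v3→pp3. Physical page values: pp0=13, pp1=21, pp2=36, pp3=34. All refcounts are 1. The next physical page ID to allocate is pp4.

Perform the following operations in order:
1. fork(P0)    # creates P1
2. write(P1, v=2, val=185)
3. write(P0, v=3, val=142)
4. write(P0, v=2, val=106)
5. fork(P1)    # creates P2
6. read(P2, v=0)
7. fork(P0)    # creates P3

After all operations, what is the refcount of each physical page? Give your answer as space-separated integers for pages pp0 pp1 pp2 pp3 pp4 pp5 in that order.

Op 1: fork(P0) -> P1. 4 ppages; refcounts: pp0:2 pp1:2 pp2:2 pp3:2
Op 2: write(P1, v2, 185). refcount(pp2)=2>1 -> COPY to pp4. 5 ppages; refcounts: pp0:2 pp1:2 pp2:1 pp3:2 pp4:1
Op 3: write(P0, v3, 142). refcount(pp3)=2>1 -> COPY to pp5. 6 ppages; refcounts: pp0:2 pp1:2 pp2:1 pp3:1 pp4:1 pp5:1
Op 4: write(P0, v2, 106). refcount(pp2)=1 -> write in place. 6 ppages; refcounts: pp0:2 pp1:2 pp2:1 pp3:1 pp4:1 pp5:1
Op 5: fork(P1) -> P2. 6 ppages; refcounts: pp0:3 pp1:3 pp2:1 pp3:2 pp4:2 pp5:1
Op 6: read(P2, v0) -> 13. No state change.
Op 7: fork(P0) -> P3. 6 ppages; refcounts: pp0:4 pp1:4 pp2:2 pp3:2 pp4:2 pp5:2

Answer: 4 4 2 2 2 2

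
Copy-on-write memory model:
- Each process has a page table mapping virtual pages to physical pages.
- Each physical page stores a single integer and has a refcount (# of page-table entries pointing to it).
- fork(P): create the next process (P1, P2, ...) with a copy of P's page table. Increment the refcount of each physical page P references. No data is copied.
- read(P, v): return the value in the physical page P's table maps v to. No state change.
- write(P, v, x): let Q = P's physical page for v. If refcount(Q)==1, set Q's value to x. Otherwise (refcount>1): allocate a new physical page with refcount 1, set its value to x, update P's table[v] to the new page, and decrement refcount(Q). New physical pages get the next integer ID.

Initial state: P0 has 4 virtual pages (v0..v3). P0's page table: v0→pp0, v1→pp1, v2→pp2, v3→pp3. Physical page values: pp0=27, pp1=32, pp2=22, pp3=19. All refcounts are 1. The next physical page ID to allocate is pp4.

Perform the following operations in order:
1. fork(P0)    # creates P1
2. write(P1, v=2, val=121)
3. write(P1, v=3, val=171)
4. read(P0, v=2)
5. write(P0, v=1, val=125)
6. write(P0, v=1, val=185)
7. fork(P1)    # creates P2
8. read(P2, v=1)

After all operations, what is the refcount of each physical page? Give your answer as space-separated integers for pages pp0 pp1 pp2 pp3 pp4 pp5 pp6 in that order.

Answer: 3 2 1 1 2 2 1

Derivation:
Op 1: fork(P0) -> P1. 4 ppages; refcounts: pp0:2 pp1:2 pp2:2 pp3:2
Op 2: write(P1, v2, 121). refcount(pp2)=2>1 -> COPY to pp4. 5 ppages; refcounts: pp0:2 pp1:2 pp2:1 pp3:2 pp4:1
Op 3: write(P1, v3, 171). refcount(pp3)=2>1 -> COPY to pp5. 6 ppages; refcounts: pp0:2 pp1:2 pp2:1 pp3:1 pp4:1 pp5:1
Op 4: read(P0, v2) -> 22. No state change.
Op 5: write(P0, v1, 125). refcount(pp1)=2>1 -> COPY to pp6. 7 ppages; refcounts: pp0:2 pp1:1 pp2:1 pp3:1 pp4:1 pp5:1 pp6:1
Op 6: write(P0, v1, 185). refcount(pp6)=1 -> write in place. 7 ppages; refcounts: pp0:2 pp1:1 pp2:1 pp3:1 pp4:1 pp5:1 pp6:1
Op 7: fork(P1) -> P2. 7 ppages; refcounts: pp0:3 pp1:2 pp2:1 pp3:1 pp4:2 pp5:2 pp6:1
Op 8: read(P2, v1) -> 32. No state change.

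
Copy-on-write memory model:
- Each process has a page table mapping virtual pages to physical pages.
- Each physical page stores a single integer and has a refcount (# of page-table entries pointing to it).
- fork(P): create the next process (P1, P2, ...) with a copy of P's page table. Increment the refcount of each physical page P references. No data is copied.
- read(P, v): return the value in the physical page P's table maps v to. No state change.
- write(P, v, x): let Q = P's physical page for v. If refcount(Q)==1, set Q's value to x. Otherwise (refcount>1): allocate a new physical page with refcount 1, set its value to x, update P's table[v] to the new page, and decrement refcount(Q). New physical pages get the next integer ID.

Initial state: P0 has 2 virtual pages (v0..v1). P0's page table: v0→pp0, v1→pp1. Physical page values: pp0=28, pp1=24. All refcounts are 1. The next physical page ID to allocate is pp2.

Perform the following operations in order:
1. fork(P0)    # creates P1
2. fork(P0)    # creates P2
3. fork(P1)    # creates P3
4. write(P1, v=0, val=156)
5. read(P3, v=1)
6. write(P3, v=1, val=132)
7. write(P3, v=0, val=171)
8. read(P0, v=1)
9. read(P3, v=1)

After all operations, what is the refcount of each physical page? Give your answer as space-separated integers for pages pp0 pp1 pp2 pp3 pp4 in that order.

Answer: 2 3 1 1 1

Derivation:
Op 1: fork(P0) -> P1. 2 ppages; refcounts: pp0:2 pp1:2
Op 2: fork(P0) -> P2. 2 ppages; refcounts: pp0:3 pp1:3
Op 3: fork(P1) -> P3. 2 ppages; refcounts: pp0:4 pp1:4
Op 4: write(P1, v0, 156). refcount(pp0)=4>1 -> COPY to pp2. 3 ppages; refcounts: pp0:3 pp1:4 pp2:1
Op 5: read(P3, v1) -> 24. No state change.
Op 6: write(P3, v1, 132). refcount(pp1)=4>1 -> COPY to pp3. 4 ppages; refcounts: pp0:3 pp1:3 pp2:1 pp3:1
Op 7: write(P3, v0, 171). refcount(pp0)=3>1 -> COPY to pp4. 5 ppages; refcounts: pp0:2 pp1:3 pp2:1 pp3:1 pp4:1
Op 8: read(P0, v1) -> 24. No state change.
Op 9: read(P3, v1) -> 132. No state change.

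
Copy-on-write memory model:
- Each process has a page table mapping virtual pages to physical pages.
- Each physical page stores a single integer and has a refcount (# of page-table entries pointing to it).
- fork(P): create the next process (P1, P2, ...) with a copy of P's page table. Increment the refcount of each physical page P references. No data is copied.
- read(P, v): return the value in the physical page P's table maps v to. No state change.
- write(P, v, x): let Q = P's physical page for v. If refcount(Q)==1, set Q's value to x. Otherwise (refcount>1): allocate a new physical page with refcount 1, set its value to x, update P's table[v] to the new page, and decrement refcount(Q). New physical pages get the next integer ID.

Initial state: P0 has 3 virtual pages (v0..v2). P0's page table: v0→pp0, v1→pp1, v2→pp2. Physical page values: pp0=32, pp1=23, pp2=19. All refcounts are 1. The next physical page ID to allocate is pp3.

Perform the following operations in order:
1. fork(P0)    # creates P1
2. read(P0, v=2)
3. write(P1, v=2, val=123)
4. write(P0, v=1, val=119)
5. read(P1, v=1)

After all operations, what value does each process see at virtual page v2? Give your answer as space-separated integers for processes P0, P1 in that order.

Op 1: fork(P0) -> P1. 3 ppages; refcounts: pp0:2 pp1:2 pp2:2
Op 2: read(P0, v2) -> 19. No state change.
Op 3: write(P1, v2, 123). refcount(pp2)=2>1 -> COPY to pp3. 4 ppages; refcounts: pp0:2 pp1:2 pp2:1 pp3:1
Op 4: write(P0, v1, 119). refcount(pp1)=2>1 -> COPY to pp4. 5 ppages; refcounts: pp0:2 pp1:1 pp2:1 pp3:1 pp4:1
Op 5: read(P1, v1) -> 23. No state change.
P0: v2 -> pp2 = 19
P1: v2 -> pp3 = 123

Answer: 19 123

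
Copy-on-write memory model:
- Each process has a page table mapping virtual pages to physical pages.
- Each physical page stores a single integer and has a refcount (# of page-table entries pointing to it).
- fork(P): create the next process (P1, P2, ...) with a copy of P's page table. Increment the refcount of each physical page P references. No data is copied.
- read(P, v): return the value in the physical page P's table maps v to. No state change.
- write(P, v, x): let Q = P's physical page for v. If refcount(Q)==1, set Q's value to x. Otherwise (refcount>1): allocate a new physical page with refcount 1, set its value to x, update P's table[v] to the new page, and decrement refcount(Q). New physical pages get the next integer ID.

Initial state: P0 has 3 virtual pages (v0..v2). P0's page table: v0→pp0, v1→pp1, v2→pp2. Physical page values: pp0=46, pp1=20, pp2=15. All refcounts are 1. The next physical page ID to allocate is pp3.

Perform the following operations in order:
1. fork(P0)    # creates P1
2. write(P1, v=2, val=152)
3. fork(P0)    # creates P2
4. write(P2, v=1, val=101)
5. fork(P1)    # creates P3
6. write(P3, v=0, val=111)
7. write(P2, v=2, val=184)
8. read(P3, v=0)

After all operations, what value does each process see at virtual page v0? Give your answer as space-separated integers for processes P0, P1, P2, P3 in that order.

Op 1: fork(P0) -> P1. 3 ppages; refcounts: pp0:2 pp1:2 pp2:2
Op 2: write(P1, v2, 152). refcount(pp2)=2>1 -> COPY to pp3. 4 ppages; refcounts: pp0:2 pp1:2 pp2:1 pp3:1
Op 3: fork(P0) -> P2. 4 ppages; refcounts: pp0:3 pp1:3 pp2:2 pp3:1
Op 4: write(P2, v1, 101). refcount(pp1)=3>1 -> COPY to pp4. 5 ppages; refcounts: pp0:3 pp1:2 pp2:2 pp3:1 pp4:1
Op 5: fork(P1) -> P3. 5 ppages; refcounts: pp0:4 pp1:3 pp2:2 pp3:2 pp4:1
Op 6: write(P3, v0, 111). refcount(pp0)=4>1 -> COPY to pp5. 6 ppages; refcounts: pp0:3 pp1:3 pp2:2 pp3:2 pp4:1 pp5:1
Op 7: write(P2, v2, 184). refcount(pp2)=2>1 -> COPY to pp6. 7 ppages; refcounts: pp0:3 pp1:3 pp2:1 pp3:2 pp4:1 pp5:1 pp6:1
Op 8: read(P3, v0) -> 111. No state change.
P0: v0 -> pp0 = 46
P1: v0 -> pp0 = 46
P2: v0 -> pp0 = 46
P3: v0 -> pp5 = 111

Answer: 46 46 46 111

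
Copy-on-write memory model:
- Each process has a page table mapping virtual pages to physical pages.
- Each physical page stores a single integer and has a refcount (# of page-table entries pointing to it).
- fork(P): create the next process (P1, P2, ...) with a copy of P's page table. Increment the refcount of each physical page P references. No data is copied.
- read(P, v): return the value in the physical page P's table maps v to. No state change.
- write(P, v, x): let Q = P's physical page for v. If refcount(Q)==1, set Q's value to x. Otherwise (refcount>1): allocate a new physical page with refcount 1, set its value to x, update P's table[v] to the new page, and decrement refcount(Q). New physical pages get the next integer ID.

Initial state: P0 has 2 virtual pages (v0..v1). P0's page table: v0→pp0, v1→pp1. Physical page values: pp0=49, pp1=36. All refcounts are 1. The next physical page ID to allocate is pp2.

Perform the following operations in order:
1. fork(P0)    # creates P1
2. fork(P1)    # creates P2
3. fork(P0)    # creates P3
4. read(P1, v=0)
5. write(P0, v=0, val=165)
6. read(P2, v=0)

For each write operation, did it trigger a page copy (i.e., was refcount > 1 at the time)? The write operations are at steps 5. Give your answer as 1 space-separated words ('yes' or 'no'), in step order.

Op 1: fork(P0) -> P1. 2 ppages; refcounts: pp0:2 pp1:2
Op 2: fork(P1) -> P2. 2 ppages; refcounts: pp0:3 pp1:3
Op 3: fork(P0) -> P3. 2 ppages; refcounts: pp0:4 pp1:4
Op 4: read(P1, v0) -> 49. No state change.
Op 5: write(P0, v0, 165). refcount(pp0)=4>1 -> COPY to pp2. 3 ppages; refcounts: pp0:3 pp1:4 pp2:1
Op 6: read(P2, v0) -> 49. No state change.

yes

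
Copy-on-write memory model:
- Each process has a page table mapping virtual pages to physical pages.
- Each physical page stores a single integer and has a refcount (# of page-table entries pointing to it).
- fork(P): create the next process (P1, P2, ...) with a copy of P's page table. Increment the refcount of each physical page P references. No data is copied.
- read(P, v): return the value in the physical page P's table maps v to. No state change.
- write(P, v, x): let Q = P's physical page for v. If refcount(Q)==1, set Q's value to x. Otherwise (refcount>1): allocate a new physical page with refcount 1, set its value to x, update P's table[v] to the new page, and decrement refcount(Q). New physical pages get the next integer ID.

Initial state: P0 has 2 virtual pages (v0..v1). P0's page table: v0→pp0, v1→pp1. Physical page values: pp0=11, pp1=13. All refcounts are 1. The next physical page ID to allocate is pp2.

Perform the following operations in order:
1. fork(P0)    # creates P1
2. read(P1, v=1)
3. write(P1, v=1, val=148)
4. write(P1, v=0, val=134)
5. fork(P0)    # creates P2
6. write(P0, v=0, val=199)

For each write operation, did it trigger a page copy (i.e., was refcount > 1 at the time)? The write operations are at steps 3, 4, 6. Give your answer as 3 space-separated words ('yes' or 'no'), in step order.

Op 1: fork(P0) -> P1. 2 ppages; refcounts: pp0:2 pp1:2
Op 2: read(P1, v1) -> 13. No state change.
Op 3: write(P1, v1, 148). refcount(pp1)=2>1 -> COPY to pp2. 3 ppages; refcounts: pp0:2 pp1:1 pp2:1
Op 4: write(P1, v0, 134). refcount(pp0)=2>1 -> COPY to pp3. 4 ppages; refcounts: pp0:1 pp1:1 pp2:1 pp3:1
Op 5: fork(P0) -> P2. 4 ppages; refcounts: pp0:2 pp1:2 pp2:1 pp3:1
Op 6: write(P0, v0, 199). refcount(pp0)=2>1 -> COPY to pp4. 5 ppages; refcounts: pp0:1 pp1:2 pp2:1 pp3:1 pp4:1

yes yes yes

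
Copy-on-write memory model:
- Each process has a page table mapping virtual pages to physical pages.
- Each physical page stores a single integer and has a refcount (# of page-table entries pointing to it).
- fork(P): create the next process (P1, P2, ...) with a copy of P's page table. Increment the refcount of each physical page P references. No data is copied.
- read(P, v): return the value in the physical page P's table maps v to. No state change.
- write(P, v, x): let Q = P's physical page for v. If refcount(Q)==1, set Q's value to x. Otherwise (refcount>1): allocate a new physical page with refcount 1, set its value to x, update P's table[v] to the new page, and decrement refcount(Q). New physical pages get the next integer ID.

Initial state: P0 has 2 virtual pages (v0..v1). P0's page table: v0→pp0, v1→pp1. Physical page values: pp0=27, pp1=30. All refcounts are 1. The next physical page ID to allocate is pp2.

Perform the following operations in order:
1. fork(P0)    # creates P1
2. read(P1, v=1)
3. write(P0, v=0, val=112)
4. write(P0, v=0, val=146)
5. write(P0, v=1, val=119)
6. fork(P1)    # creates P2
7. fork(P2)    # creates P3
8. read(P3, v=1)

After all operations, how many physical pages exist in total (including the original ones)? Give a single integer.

Op 1: fork(P0) -> P1. 2 ppages; refcounts: pp0:2 pp1:2
Op 2: read(P1, v1) -> 30. No state change.
Op 3: write(P0, v0, 112). refcount(pp0)=2>1 -> COPY to pp2. 3 ppages; refcounts: pp0:1 pp1:2 pp2:1
Op 4: write(P0, v0, 146). refcount(pp2)=1 -> write in place. 3 ppages; refcounts: pp0:1 pp1:2 pp2:1
Op 5: write(P0, v1, 119). refcount(pp1)=2>1 -> COPY to pp3. 4 ppages; refcounts: pp0:1 pp1:1 pp2:1 pp3:1
Op 6: fork(P1) -> P2. 4 ppages; refcounts: pp0:2 pp1:2 pp2:1 pp3:1
Op 7: fork(P2) -> P3. 4 ppages; refcounts: pp0:3 pp1:3 pp2:1 pp3:1
Op 8: read(P3, v1) -> 30. No state change.

Answer: 4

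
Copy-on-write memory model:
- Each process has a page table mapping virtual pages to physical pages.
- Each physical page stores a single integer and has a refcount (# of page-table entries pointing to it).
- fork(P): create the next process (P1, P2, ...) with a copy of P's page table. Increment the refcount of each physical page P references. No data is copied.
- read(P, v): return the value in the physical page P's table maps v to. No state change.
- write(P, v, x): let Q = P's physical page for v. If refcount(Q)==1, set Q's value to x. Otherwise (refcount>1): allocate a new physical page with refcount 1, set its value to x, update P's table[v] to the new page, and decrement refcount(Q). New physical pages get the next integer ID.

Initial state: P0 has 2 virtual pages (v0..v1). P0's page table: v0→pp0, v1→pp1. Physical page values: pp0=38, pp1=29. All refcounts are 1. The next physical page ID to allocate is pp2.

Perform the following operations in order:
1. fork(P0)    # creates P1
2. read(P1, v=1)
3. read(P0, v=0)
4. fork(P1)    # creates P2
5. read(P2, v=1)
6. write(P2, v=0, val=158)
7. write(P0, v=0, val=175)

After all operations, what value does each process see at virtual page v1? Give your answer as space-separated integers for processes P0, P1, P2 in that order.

Answer: 29 29 29

Derivation:
Op 1: fork(P0) -> P1. 2 ppages; refcounts: pp0:2 pp1:2
Op 2: read(P1, v1) -> 29. No state change.
Op 3: read(P0, v0) -> 38. No state change.
Op 4: fork(P1) -> P2. 2 ppages; refcounts: pp0:3 pp1:3
Op 5: read(P2, v1) -> 29. No state change.
Op 6: write(P2, v0, 158). refcount(pp0)=3>1 -> COPY to pp2. 3 ppages; refcounts: pp0:2 pp1:3 pp2:1
Op 7: write(P0, v0, 175). refcount(pp0)=2>1 -> COPY to pp3. 4 ppages; refcounts: pp0:1 pp1:3 pp2:1 pp3:1
P0: v1 -> pp1 = 29
P1: v1 -> pp1 = 29
P2: v1 -> pp1 = 29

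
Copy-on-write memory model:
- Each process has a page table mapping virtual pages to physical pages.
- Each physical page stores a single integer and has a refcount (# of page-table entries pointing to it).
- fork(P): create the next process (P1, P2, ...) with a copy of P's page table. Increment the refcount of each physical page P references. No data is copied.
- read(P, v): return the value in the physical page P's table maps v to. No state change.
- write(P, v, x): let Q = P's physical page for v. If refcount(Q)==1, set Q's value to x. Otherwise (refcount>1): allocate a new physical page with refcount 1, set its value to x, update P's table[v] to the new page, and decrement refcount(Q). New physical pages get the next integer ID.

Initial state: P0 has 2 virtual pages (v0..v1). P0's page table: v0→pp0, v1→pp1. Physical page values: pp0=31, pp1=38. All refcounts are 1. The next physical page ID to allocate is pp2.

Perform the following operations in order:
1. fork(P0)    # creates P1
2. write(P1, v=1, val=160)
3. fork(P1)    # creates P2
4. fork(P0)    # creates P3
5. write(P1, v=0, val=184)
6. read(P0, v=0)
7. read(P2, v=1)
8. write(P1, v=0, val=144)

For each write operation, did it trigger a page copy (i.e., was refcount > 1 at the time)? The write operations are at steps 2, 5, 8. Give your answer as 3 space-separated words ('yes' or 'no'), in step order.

Op 1: fork(P0) -> P1. 2 ppages; refcounts: pp0:2 pp1:2
Op 2: write(P1, v1, 160). refcount(pp1)=2>1 -> COPY to pp2. 3 ppages; refcounts: pp0:2 pp1:1 pp2:1
Op 3: fork(P1) -> P2. 3 ppages; refcounts: pp0:3 pp1:1 pp2:2
Op 4: fork(P0) -> P3. 3 ppages; refcounts: pp0:4 pp1:2 pp2:2
Op 5: write(P1, v0, 184). refcount(pp0)=4>1 -> COPY to pp3. 4 ppages; refcounts: pp0:3 pp1:2 pp2:2 pp3:1
Op 6: read(P0, v0) -> 31. No state change.
Op 7: read(P2, v1) -> 160. No state change.
Op 8: write(P1, v0, 144). refcount(pp3)=1 -> write in place. 4 ppages; refcounts: pp0:3 pp1:2 pp2:2 pp3:1

yes yes no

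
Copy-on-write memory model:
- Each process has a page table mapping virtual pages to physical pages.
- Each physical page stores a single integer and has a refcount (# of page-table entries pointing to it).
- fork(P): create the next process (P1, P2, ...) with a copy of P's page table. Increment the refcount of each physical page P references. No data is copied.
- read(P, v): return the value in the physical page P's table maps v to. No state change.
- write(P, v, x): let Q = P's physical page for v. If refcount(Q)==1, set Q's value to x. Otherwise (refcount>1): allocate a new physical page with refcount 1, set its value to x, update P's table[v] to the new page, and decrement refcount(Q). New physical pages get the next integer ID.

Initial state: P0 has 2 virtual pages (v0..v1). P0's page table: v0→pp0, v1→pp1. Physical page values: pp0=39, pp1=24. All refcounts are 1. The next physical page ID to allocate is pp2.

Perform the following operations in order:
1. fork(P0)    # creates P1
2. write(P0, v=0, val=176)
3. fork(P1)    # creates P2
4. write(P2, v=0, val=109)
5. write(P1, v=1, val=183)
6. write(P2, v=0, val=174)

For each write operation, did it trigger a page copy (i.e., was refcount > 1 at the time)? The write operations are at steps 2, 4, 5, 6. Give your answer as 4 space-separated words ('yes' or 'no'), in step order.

Op 1: fork(P0) -> P1. 2 ppages; refcounts: pp0:2 pp1:2
Op 2: write(P0, v0, 176). refcount(pp0)=2>1 -> COPY to pp2. 3 ppages; refcounts: pp0:1 pp1:2 pp2:1
Op 3: fork(P1) -> P2. 3 ppages; refcounts: pp0:2 pp1:3 pp2:1
Op 4: write(P2, v0, 109). refcount(pp0)=2>1 -> COPY to pp3. 4 ppages; refcounts: pp0:1 pp1:3 pp2:1 pp3:1
Op 5: write(P1, v1, 183). refcount(pp1)=3>1 -> COPY to pp4. 5 ppages; refcounts: pp0:1 pp1:2 pp2:1 pp3:1 pp4:1
Op 6: write(P2, v0, 174). refcount(pp3)=1 -> write in place. 5 ppages; refcounts: pp0:1 pp1:2 pp2:1 pp3:1 pp4:1

yes yes yes no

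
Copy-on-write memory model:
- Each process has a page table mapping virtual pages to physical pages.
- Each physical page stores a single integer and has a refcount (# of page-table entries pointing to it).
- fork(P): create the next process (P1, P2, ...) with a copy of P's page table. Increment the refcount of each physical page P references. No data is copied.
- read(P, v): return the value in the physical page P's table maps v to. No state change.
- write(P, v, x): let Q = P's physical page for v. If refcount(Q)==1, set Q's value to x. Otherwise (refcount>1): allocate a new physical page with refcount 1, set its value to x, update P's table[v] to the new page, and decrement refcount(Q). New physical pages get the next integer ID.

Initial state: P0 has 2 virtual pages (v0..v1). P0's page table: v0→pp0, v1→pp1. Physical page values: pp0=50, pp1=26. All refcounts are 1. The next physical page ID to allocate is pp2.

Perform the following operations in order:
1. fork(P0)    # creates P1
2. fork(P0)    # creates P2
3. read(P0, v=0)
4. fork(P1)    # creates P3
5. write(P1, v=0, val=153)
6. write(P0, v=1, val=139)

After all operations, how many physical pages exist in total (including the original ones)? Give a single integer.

Op 1: fork(P0) -> P1. 2 ppages; refcounts: pp0:2 pp1:2
Op 2: fork(P0) -> P2. 2 ppages; refcounts: pp0:3 pp1:3
Op 3: read(P0, v0) -> 50. No state change.
Op 4: fork(P1) -> P3. 2 ppages; refcounts: pp0:4 pp1:4
Op 5: write(P1, v0, 153). refcount(pp0)=4>1 -> COPY to pp2. 3 ppages; refcounts: pp0:3 pp1:4 pp2:1
Op 6: write(P0, v1, 139). refcount(pp1)=4>1 -> COPY to pp3. 4 ppages; refcounts: pp0:3 pp1:3 pp2:1 pp3:1

Answer: 4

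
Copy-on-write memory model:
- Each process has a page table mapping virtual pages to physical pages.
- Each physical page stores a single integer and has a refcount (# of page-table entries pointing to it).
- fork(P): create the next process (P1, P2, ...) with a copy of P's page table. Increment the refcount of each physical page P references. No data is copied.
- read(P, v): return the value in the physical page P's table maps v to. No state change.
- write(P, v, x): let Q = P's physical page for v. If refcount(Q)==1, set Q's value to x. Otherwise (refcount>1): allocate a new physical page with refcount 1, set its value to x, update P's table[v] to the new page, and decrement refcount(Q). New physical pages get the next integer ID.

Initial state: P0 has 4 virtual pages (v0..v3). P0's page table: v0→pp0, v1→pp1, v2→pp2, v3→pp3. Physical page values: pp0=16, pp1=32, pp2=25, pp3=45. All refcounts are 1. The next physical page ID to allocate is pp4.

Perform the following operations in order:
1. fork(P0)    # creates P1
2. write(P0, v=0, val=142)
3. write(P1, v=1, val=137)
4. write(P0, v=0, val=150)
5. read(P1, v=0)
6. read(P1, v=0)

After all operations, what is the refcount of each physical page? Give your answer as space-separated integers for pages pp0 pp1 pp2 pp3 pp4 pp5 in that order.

Answer: 1 1 2 2 1 1

Derivation:
Op 1: fork(P0) -> P1. 4 ppages; refcounts: pp0:2 pp1:2 pp2:2 pp3:2
Op 2: write(P0, v0, 142). refcount(pp0)=2>1 -> COPY to pp4. 5 ppages; refcounts: pp0:1 pp1:2 pp2:2 pp3:2 pp4:1
Op 3: write(P1, v1, 137). refcount(pp1)=2>1 -> COPY to pp5. 6 ppages; refcounts: pp0:1 pp1:1 pp2:2 pp3:2 pp4:1 pp5:1
Op 4: write(P0, v0, 150). refcount(pp4)=1 -> write in place. 6 ppages; refcounts: pp0:1 pp1:1 pp2:2 pp3:2 pp4:1 pp5:1
Op 5: read(P1, v0) -> 16. No state change.
Op 6: read(P1, v0) -> 16. No state change.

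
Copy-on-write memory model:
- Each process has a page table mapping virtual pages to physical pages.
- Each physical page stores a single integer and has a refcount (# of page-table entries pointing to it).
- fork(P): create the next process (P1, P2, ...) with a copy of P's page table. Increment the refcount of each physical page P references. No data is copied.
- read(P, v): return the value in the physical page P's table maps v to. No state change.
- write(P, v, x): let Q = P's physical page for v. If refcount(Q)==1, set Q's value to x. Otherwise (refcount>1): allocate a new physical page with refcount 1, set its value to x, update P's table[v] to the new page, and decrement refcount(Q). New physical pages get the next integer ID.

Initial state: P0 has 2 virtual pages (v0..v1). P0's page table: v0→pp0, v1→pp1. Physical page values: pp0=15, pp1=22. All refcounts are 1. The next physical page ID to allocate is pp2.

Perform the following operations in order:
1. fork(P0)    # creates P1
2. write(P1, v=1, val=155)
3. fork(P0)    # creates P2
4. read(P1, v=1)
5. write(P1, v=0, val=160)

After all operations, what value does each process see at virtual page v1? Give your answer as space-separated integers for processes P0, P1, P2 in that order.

Answer: 22 155 22

Derivation:
Op 1: fork(P0) -> P1. 2 ppages; refcounts: pp0:2 pp1:2
Op 2: write(P1, v1, 155). refcount(pp1)=2>1 -> COPY to pp2. 3 ppages; refcounts: pp0:2 pp1:1 pp2:1
Op 3: fork(P0) -> P2. 3 ppages; refcounts: pp0:3 pp1:2 pp2:1
Op 4: read(P1, v1) -> 155. No state change.
Op 5: write(P1, v0, 160). refcount(pp0)=3>1 -> COPY to pp3. 4 ppages; refcounts: pp0:2 pp1:2 pp2:1 pp3:1
P0: v1 -> pp1 = 22
P1: v1 -> pp2 = 155
P2: v1 -> pp1 = 22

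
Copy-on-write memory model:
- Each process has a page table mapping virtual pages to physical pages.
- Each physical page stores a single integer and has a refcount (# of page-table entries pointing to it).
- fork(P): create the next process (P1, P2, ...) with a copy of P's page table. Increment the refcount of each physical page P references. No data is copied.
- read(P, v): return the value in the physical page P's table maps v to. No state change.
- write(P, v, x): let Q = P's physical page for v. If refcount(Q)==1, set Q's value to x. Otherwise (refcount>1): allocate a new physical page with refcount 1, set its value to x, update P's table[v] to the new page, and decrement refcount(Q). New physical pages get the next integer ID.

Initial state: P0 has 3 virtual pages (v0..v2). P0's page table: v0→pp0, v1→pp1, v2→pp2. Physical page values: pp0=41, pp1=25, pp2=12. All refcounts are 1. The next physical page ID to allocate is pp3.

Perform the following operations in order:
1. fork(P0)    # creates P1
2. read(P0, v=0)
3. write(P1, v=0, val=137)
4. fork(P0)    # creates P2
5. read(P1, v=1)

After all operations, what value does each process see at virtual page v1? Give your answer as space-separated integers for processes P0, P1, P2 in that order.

Op 1: fork(P0) -> P1. 3 ppages; refcounts: pp0:2 pp1:2 pp2:2
Op 2: read(P0, v0) -> 41. No state change.
Op 3: write(P1, v0, 137). refcount(pp0)=2>1 -> COPY to pp3. 4 ppages; refcounts: pp0:1 pp1:2 pp2:2 pp3:1
Op 4: fork(P0) -> P2. 4 ppages; refcounts: pp0:2 pp1:3 pp2:3 pp3:1
Op 5: read(P1, v1) -> 25. No state change.
P0: v1 -> pp1 = 25
P1: v1 -> pp1 = 25
P2: v1 -> pp1 = 25

Answer: 25 25 25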